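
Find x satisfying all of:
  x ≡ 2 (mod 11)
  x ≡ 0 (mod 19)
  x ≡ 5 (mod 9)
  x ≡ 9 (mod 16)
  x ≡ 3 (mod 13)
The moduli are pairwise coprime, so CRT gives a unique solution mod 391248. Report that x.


Product of moduli M = 11 · 19 · 9 · 16 · 13 = 391248.
Merge one congruence at a time:
  Start: x ≡ 2 (mod 11).
  Combine with x ≡ 0 (mod 19); new modulus lcm = 209.
    Write x = 2 + 11·t and substitute into x ≡ 0 (mod 19): 11·t ≡ 0 − 2 = -2 (mod 19).
    Reduce coefficients mod 19: 11·t ≡ 17 (mod 19).
    The inverse of 11 mod 19 is 7 (since 11·7 = 77 = 4·19 + 1), so t ≡ 7·17 = 119 ≡ 5 (mod 19).
    Then x = 2 + 11·5 = 57, valid modulo lcm(11, 19) = 209: x ≡ 57 (mod 209).
  Combine with x ≡ 5 (mod 9); new modulus lcm = 1881.
    Write x = 57 + 209·t and substitute into x ≡ 5 (mod 9): 209·t ≡ 5 − 57 = -52 (mod 9).
    Reduce coefficients mod 9: 2·t ≡ 2 (mod 9).
    The inverse of 2 mod 9 is 5 (since 2·5 = 10 = 1·9 + 1), so t ≡ 5·2 = 10 ≡ 1 (mod 9).
    Then x = 57 + 209·1 = 266, valid modulo lcm(209, 9) = 1881: x ≡ 266 (mod 1881).
  Combine with x ≡ 9 (mod 16); new modulus lcm = 30096.
    Write x = 266 + 1881·t and substitute into x ≡ 9 (mod 16): 1881·t ≡ 9 − 266 = -257 (mod 16).
    Reduce coefficients mod 16: 9·t ≡ 15 (mod 16).
    The inverse of 9 mod 16 is 9 (since 9·9 = 81 = 5·16 + 1), so t ≡ 9·15 = 135 ≡ 7 (mod 16).
    Then x = 266 + 1881·7 = 13433, valid modulo lcm(1881, 16) = 30096: x ≡ 13433 (mod 30096).
  Combine with x ≡ 3 (mod 13); new modulus lcm = 391248.
    Write x = 13433 + 30096·t and substitute into x ≡ 3 (mod 13): 30096·t ≡ 3 − 13433 = -13430 (mod 13).
    Reduce coefficients mod 13: 1·t ≡ 12 (mod 13).
    So t ≡ 12 (mod 13).
    Then x = 13433 + 30096·12 = 374585, valid modulo lcm(30096, 13) = 391248: x ≡ 374585 (mod 391248).
Verify against each original: 374585 mod 11 = 2, 374585 mod 19 = 0, 374585 mod 9 = 5, 374585 mod 16 = 9, 374585 mod 13 = 3.

x ≡ 374585 (mod 391248).


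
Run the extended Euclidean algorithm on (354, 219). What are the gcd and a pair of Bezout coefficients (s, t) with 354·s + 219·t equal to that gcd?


Euclidean algorithm on (354, 219) — divide until remainder is 0:
  354 = 1 · 219 + 135
  219 = 1 · 135 + 84
  135 = 1 · 84 + 51
  84 = 1 · 51 + 33
  51 = 1 · 33 + 18
  33 = 1 · 18 + 15
  18 = 1 · 15 + 3
  15 = 5 · 3 + 0
gcd(354, 219) = 3.
Track Bezout coefficients alongside the remainders: start with r₀ = 354 = a·1 + b·0 (s = 1, t = 0) and r₁ = 219 = a·0 + b·1 (s = 0, t = 1); each new remainder r_{k+1} = r_{k-1} − q_k·r_k inherits s_{k+1} = s_{k-1} − q_k·s_k, t_{k+1} = t_{k-1} − q_k·t_k, so r_k = a·s_k + b·t_k at every step:
  q = 1: r = 135, s = 1 − 1·0 = 1, t = 0 − 1·1 = -1  (check: 354·1 + 219·(-1) = 135)
  q = 1: r = 84, s = 0 − 1·1 = -1, t = 1 − 1·(-1) = 2  (check: 354·(-1) + 219·2 = 84)
  q = 1: r = 51, s = 1 − 1·(-1) = 2, t = -1 − 1·2 = -3  (check: 354·2 + 219·(-3) = 51)
  q = 1: r = 33, s = -1 − 1·2 = -3, t = 2 − 1·(-3) = 5  (check: 354·(-3) + 219·5 = 33)
  q = 1: r = 18, s = 2 − 1·(-3) = 5, t = -3 − 1·5 = -8  (check: 354·5 + 219·(-8) = 18)
  q = 1: r = 15, s = -3 − 1·5 = -8, t = 5 − 1·(-8) = 13  (check: 354·(-8) + 219·13 = 15)
  q = 1: r = 3, s = 5 − 1·(-8) = 13, t = -8 − 1·13 = -21  (check: 354·13 + 219·(-21) = 3)
The row with r = 3 (the gcd) gives the Bezout coefficients s = 13, t = -21.
Result: 354 · (13) + 219 · (-21) = 3.

gcd(354, 219) = 3; s = 13, t = -21 (check: 354·13 + 219·(-21) = 3).


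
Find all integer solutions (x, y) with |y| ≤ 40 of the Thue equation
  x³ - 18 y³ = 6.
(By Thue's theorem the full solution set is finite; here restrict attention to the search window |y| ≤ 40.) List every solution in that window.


The equation is x³ - 18y³ = 6. For fixed y, x³ = 18·y³ + 6, so a solution requires the RHS to be a perfect cube.
Strategy: iterate y from -40 to 40, compute RHS = 18·y³ + 6, and check whether it is a (positive or negative) perfect cube.
Check small values of y:
  y = 0: RHS = 6 is not a perfect cube.
  y = 1: RHS = 24 is not a perfect cube.
  y = -1: RHS = -12 is not a perfect cube.
  y = 2: RHS = 150 is not a perfect cube.
  y = -2: RHS = -138 is not a perfect cube.
  y = 3: RHS = 492 is not a perfect cube.
  y = -3: RHS = -480 is not a perfect cube.
Continuing the search up to |y| = 40 finds no solutions either.
No (x, y) in the scanned range satisfies the equation.

No integer solutions with |y| ≤ 40.


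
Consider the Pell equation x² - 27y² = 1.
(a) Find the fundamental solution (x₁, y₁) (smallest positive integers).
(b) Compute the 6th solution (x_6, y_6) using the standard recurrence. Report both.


Step 1: Find the fundamental solution (x₁, y₁) of x² - 27y² = 1.
  Expand √27 as a continued fraction. a₀ = ⌊√27⌋ = 5; iterate m_{k+1} = d_k·a_k − m_k, d_{k+1} = (27 − m_{k+1}²)/d_k, a_{k+1} = ⌊(a₀ + m_{k+1})/d_{k+1}⌋ (starting m₀ = 0, d₀ = 1), with convergents p_k = a_k·p_{k-1} + p_{k-2}, q_k = a_k·q_{k-1} + q_{k-2} (p₋₁ = 1, q₋₁ = 0):
  k = 0: a₀ = 5; p₀/q₀ = 5/1; p₀² − 27·q₀² = 25 − 27 = -2.
  k = 1: m = 5, d = 2, a = ⌊(5 + 5)/2⌋ = 5; p/q = (5·5 + 1)/(5·1 + 0) = 26/5; p² − 27·q² = 676 − 675 = 1.
  The first convergent with p² − 27·q² = 1 gives the fundamental solution (x₁, y₁) = (26, 5).
Step 2: Apply the recurrence (x_{n+1}, y_{n+1}) = (x₁x_n + 27y₁y_n, x₁y_n + y₁x_n) repeatedly.
  From (x_1, y_1) = (26, 5): x_2 = 26·26 + 27·5·5 = 1351; y_2 = 26·5 + 5·26 = 260.
  From (x_2, y_2) = (1351, 260): x_3 = 26·1351 + 27·5·260 = 70226; y_3 = 26·260 + 5·1351 = 13515.
  From (x_3, y_3) = (70226, 13515): x_4 = 26·70226 + 27·5·13515 = 3650401; y_4 = 26·13515 + 5·70226 = 702520.
  From (x_4, y_4) = (3650401, 702520): x_5 = 26·3650401 + 27·5·702520 = 189750626; y_5 = 26·702520 + 5·3650401 = 36517525.
  From (x_5, y_5) = (189750626, 36517525): x_6 = 26·189750626 + 27·5·36517525 = 9863382151; y_6 = 26·36517525 + 5·189750626 = 1898208780.
Step 3: Verify x_6² - 27·y_6² = 97286307456665386801 - 97286307456665386800 = 1 (should be 1). ✓

(x_1, y_1) = (26, 5); (x_6, y_6) = (9863382151, 1898208780).


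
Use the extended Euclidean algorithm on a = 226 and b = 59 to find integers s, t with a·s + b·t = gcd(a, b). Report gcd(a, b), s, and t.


Euclidean algorithm on (226, 59) — divide until remainder is 0:
  226 = 3 · 59 + 49
  59 = 1 · 49 + 10
  49 = 4 · 10 + 9
  10 = 1 · 9 + 1
  9 = 9 · 1 + 0
gcd(226, 59) = 1.
Track Bezout coefficients alongside the remainders: start with r₀ = 226 = a·1 + b·0 (s = 1, t = 0) and r₁ = 59 = a·0 + b·1 (s = 0, t = 1); each new remainder r_{k+1} = r_{k-1} − q_k·r_k inherits s_{k+1} = s_{k-1} − q_k·s_k, t_{k+1} = t_{k-1} − q_k·t_k, so r_k = a·s_k + b·t_k at every step:
  q = 3: r = 49, s = 1 − 3·0 = 1, t = 0 − 3·1 = -3  (check: 226·1 + 59·(-3) = 49)
  q = 1: r = 10, s = 0 − 1·1 = -1, t = 1 − 1·(-3) = 4  (check: 226·(-1) + 59·4 = 10)
  q = 4: r = 9, s = 1 − 4·(-1) = 5, t = -3 − 4·4 = -19  (check: 226·5 + 59·(-19) = 9)
  q = 1: r = 1, s = -1 − 1·5 = -6, t = 4 − 1·(-19) = 23  (check: 226·(-6) + 59·23 = 1)
The row with r = 1 (the gcd) gives the Bezout coefficients s = -6, t = 23.
Result: 226 · (-6) + 59 · (23) = 1.

gcd(226, 59) = 1; s = -6, t = 23 (check: 226·(-6) + 59·23 = 1).


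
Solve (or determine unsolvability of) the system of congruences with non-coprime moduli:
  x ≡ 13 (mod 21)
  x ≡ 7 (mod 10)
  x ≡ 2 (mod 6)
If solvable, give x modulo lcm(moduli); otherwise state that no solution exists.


Moduli 21, 10, 6 are not pairwise coprime, so CRT works modulo lcm(m_i) when all pairwise compatibility conditions hold.
Pairwise compatibility: gcd(m_i, m_j) must divide a_i - a_j for every pair.
Merge one congruence at a time:
  Start: x ≡ 13 (mod 21).
  Combine with x ≡ 7 (mod 10): gcd(21, 10) = 1; 7 - 13 = -6, which IS divisible by 1, so compatible.
    Write x = 13 + 21·t and substitute into x ≡ 7 (mod 10): 21·t ≡ 7 − 13 = -6 (mod 10).
    Reduce coefficients mod 10: 1·t ≡ 4 (mod 10).
    So t ≡ 4 (mod 10).
    Then x = 13 + 21·4 = 97, valid modulo lcm(21, 10) = 210: x ≡ 97 (mod 210).
  Combine with x ≡ 2 (mod 6): gcd(210, 6) = 6, and 2 - 97 = -95 is NOT divisible by 6.
    ⇒ system is inconsistent (no integer solution).

No solution (the system is inconsistent).


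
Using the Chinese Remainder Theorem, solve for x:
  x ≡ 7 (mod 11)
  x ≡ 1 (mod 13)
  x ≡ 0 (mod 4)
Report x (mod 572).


Moduli 11, 13, 4 are pairwise coprime; by CRT there is a unique solution modulo M = 11 · 13 · 4 = 572.
Solve pairwise, accumulating the modulus:
  Start with x ≡ 7 (mod 11).
  Combine with x ≡ 1 (mod 13): since gcd(11, 13) = 1, we get a unique residue mod 143.
    Write x = 7 + 11·t and substitute into x ≡ 1 (mod 13): 11·t ≡ 1 − 7 = -6 (mod 13).
    Reduce coefficients mod 13: 11·t ≡ 7 (mod 13).
    The inverse of 11 mod 13 is 6 (since 11·6 = 66 = 5·13 + 1), so t ≡ 6·7 = 42 ≡ 3 (mod 13).
    Then x = 7 + 11·3 = 40, valid modulo lcm(11, 13) = 143: x ≡ 40 (mod 143).
  Combine with x ≡ 0 (mod 4): since gcd(143, 4) = 1, we get a unique residue mod 572.
    Write x = 40 + 143·t and substitute into x ≡ 0 (mod 4): 143·t ≡ 0 − 40 = -40 (mod 4).
    Reduce coefficients mod 4: 3·t ≡ 0 (mod 4).
    The inverse of 3 mod 4 is 3 (since 3·3 = 9 = 2·4 + 1), so t ≡ 3·0 = 0 ≡ 0 (mod 4).
    Then x = 40 + 143·0 = 40, valid modulo lcm(143, 4) = 572: x ≡ 40 (mod 572).
Verify: 40 mod 11 = 7 ✓, 40 mod 13 = 1 ✓, 40 mod 4 = 0 ✓.

x ≡ 40 (mod 572).


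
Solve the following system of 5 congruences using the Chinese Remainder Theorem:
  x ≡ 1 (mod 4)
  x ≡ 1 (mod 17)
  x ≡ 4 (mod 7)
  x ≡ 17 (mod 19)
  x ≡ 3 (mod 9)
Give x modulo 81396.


Product of moduli M = 4 · 17 · 7 · 19 · 9 = 81396.
Merge one congruence at a time:
  Start: x ≡ 1 (mod 4).
  Combine with x ≡ 1 (mod 17); new modulus lcm = 68.
    Write x = 1 + 4·t and substitute into x ≡ 1 (mod 17): 4·t ≡ 1 − 1 = 0 (mod 17).
    The inverse of 4 mod 17 is 13 (since 4·13 = 52 = 3·17 + 1), so t ≡ 13·0 = 0 ≡ 0 (mod 17).
    Then x = 1 + 4·0 = 1, valid modulo lcm(4, 17) = 68: x ≡ 1 (mod 68).
  Combine with x ≡ 4 (mod 7); new modulus lcm = 476.
    Write x = 1 + 68·t and substitute into x ≡ 4 (mod 7): 68·t ≡ 4 − 1 = 3 (mod 7).
    Reduce coefficients mod 7: 5·t ≡ 3 (mod 7).
    The inverse of 5 mod 7 is 3 (since 5·3 = 15 = 2·7 + 1), so t ≡ 3·3 = 9 ≡ 2 (mod 7).
    Then x = 1 + 68·2 = 137, valid modulo lcm(68, 7) = 476: x ≡ 137 (mod 476).
  Combine with x ≡ 17 (mod 19); new modulus lcm = 9044.
    Write x = 137 + 476·t and substitute into x ≡ 17 (mod 19): 476·t ≡ 17 − 137 = -120 (mod 19).
    Reduce coefficients mod 19: 1·t ≡ 13 (mod 19).
    So t ≡ 13 (mod 19).
    Then x = 137 + 476·13 = 6325, valid modulo lcm(476, 19) = 9044: x ≡ 6325 (mod 9044).
  Combine with x ≡ 3 (mod 9); new modulus lcm = 81396.
    Write x = 6325 + 9044·t and substitute into x ≡ 3 (mod 9): 9044·t ≡ 3 − 6325 = -6322 (mod 9).
    Reduce coefficients mod 9: 8·t ≡ 5 (mod 9).
    The inverse of 8 mod 9 is 8 (since 8·8 = 64 = 7·9 + 1), so t ≡ 8·5 = 40 ≡ 4 (mod 9).
    Then x = 6325 + 9044·4 = 42501, valid modulo lcm(9044, 9) = 81396: x ≡ 42501 (mod 81396).
Verify against each original: 42501 mod 4 = 1, 42501 mod 17 = 1, 42501 mod 7 = 4, 42501 mod 19 = 17, 42501 mod 9 = 3.

x ≡ 42501 (mod 81396).


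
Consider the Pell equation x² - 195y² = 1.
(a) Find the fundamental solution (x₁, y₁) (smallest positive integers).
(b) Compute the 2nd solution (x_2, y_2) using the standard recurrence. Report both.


Step 1: Find the fundamental solution (x₁, y₁) of x² - 195y² = 1.
  Expand √195 as a continued fraction. a₀ = ⌊√195⌋ = 13; iterate m_{k+1} = d_k·a_k − m_k, d_{k+1} = (195 − m_{k+1}²)/d_k, a_{k+1} = ⌊(a₀ + m_{k+1})/d_{k+1}⌋ (starting m₀ = 0, d₀ = 1), with convergents p_k = a_k·p_{k-1} + p_{k-2}, q_k = a_k·q_{k-1} + q_{k-2} (p₋₁ = 1, q₋₁ = 0):
  k = 0: a₀ = 13; p₀/q₀ = 13/1; p₀² − 195·q₀² = 169 − 195 = -26.
  k = 1: m = 13, d = 26, a = ⌊(13 + 13)/26⌋ = 1; p/q = (1·13 + 1)/(1·1 + 0) = 14/1; p² − 195·q² = 196 − 195 = 1.
  The first convergent with p² − 195·q² = 1 gives the fundamental solution (x₁, y₁) = (14, 1).
Step 2: Apply the recurrence (x_{n+1}, y_{n+1}) = (x₁x_n + 195y₁y_n, x₁y_n + y₁x_n) repeatedly.
  From (x_1, y_1) = (14, 1): x_2 = 14·14 + 195·1·1 = 391; y_2 = 14·1 + 1·14 = 28.
Step 3: Verify x_2² - 195·y_2² = 152881 - 152880 = 1 (should be 1). ✓

(x_1, y_1) = (14, 1); (x_2, y_2) = (391, 28).


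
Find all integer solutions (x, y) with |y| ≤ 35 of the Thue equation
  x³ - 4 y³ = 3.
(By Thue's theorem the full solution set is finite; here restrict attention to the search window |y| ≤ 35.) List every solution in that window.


The equation is x³ - 4y³ = 3. For fixed y, x³ = 4·y³ + 3, so a solution requires the RHS to be a perfect cube.
Strategy: iterate y from -35 to 35, compute RHS = 4·y³ + 3, and check whether it is a (positive or negative) perfect cube.
Check small values of y:
  y = 0: RHS = 3 is not a perfect cube.
  y = 1: RHS = 7 is not a perfect cube.
  y = -1: RHS = -1 = (-1)³ ⇒ x = -1 works.
  y = 2: RHS = 35 is not a perfect cube.
  y = -2: RHS = -29 is not a perfect cube.
  y = 3: RHS = 111 is not a perfect cube.
  y = -3: RHS = -105 is not a perfect cube.
Continuing the search up to |y| = 35 finds no further solutions beyond those listed.
Collected solutions: (-1, -1).

Solutions (with |y| ≤ 35): (-1, -1).


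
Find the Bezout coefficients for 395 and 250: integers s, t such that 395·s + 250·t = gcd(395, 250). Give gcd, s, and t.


Euclidean algorithm on (395, 250) — divide until remainder is 0:
  395 = 1 · 250 + 145
  250 = 1 · 145 + 105
  145 = 1 · 105 + 40
  105 = 2 · 40 + 25
  40 = 1 · 25 + 15
  25 = 1 · 15 + 10
  15 = 1 · 10 + 5
  10 = 2 · 5 + 0
gcd(395, 250) = 5.
Track Bezout coefficients alongside the remainders: start with r₀ = 395 = a·1 + b·0 (s = 1, t = 0) and r₁ = 250 = a·0 + b·1 (s = 0, t = 1); each new remainder r_{k+1} = r_{k-1} − q_k·r_k inherits s_{k+1} = s_{k-1} − q_k·s_k, t_{k+1} = t_{k-1} − q_k·t_k, so r_k = a·s_k + b·t_k at every step:
  q = 1: r = 145, s = 1 − 1·0 = 1, t = 0 − 1·1 = -1  (check: 395·1 + 250·(-1) = 145)
  q = 1: r = 105, s = 0 − 1·1 = -1, t = 1 − 1·(-1) = 2  (check: 395·(-1) + 250·2 = 105)
  q = 1: r = 40, s = 1 − 1·(-1) = 2, t = -1 − 1·2 = -3  (check: 395·2 + 250·(-3) = 40)
  q = 2: r = 25, s = -1 − 2·2 = -5, t = 2 − 2·(-3) = 8  (check: 395·(-5) + 250·8 = 25)
  q = 1: r = 15, s = 2 − 1·(-5) = 7, t = -3 − 1·8 = -11  (check: 395·7 + 250·(-11) = 15)
  q = 1: r = 10, s = -5 − 1·7 = -12, t = 8 − 1·(-11) = 19  (check: 395·(-12) + 250·19 = 10)
  q = 1: r = 5, s = 7 − 1·(-12) = 19, t = -11 − 1·19 = -30  (check: 395·19 + 250·(-30) = 5)
The row with r = 5 (the gcd) gives the Bezout coefficients s = 19, t = -30.
Result: 395 · (19) + 250 · (-30) = 5.

gcd(395, 250) = 5; s = 19, t = -30 (check: 395·19 + 250·(-30) = 5).


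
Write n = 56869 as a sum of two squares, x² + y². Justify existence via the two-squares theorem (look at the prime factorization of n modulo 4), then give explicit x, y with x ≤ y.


Step 1: Factor n = 56869 = 29 · 37 · 53.
Step 2: Check the mod-4 condition on each prime factor: 29 ≡ 1 (mod 4), exponent 1; 37 ≡ 1 (mod 4), exponent 1; 53 ≡ 1 (mod 4), exponent 1.
All primes ≡ 3 (mod 4) appear to even exponent (or don't appear), so by the two-squares theorem n IS expressible as a sum of two squares.
Step 3: Build a representation. Here n = 29 · 37 · 53 is a product of primes ≡ 1 (mod 4). Each prime p ≡ 1 (mod 4) is itself a sum of two squares; find a² by testing p − a² for a perfect square:
  29: 29 − 1² = 28, 29 − 2² = 25 = 5² ⇒ 29 = 2² + 5².
  37: 37 − 1² = 36 = 6² ⇒ 37 = 1² + 6².
  53: 53 − 1² = 52, 53 − 2² = 49 = 7² ⇒ 53 = 2² + 7².
  Combine using the Brahmagupta–Fibonacci identity (a² + b²)(c² + d²) = (ac − bd)² + (ad + bc)² = (ac + bd)² + (ad − bc)²:
  29 · 37 = 1073: from (2² + 5²)(1² + 6²), take (2·1 − 5·6, 2·6 + 5·1) = (2 − 30, 12 + 5) = (-28, 17); dropping signs (only squares matter) gives (28, 17); check 28² + 17² = 784 + 289 = 1073 ✓.
  1073 · 53 = 56869: from (28² + 17²)(2² + 7²), take (28·2 − 17·7, 28·7 + 17·2) = (56 − 119, 196 + 34) = (-63, 230); dropping signs (only squares matter) gives (63, 230); check 63² + 230² = 3969 + 52900 = 56869 ✓.
Step 4: Order so x ≤ y and verify: 63² + 230² = 3969 + 52900 = 56869 = n. ✓

n = 56869 = 63² + 230² (one valid representation with x ≤ y).


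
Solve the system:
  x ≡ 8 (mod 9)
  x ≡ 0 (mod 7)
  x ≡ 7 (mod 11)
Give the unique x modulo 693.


Moduli 9, 7, 11 are pairwise coprime; by CRT there is a unique solution modulo M = 9 · 7 · 11 = 693.
Solve pairwise, accumulating the modulus:
  Start with x ≡ 8 (mod 9).
  Combine with x ≡ 0 (mod 7): since gcd(9, 7) = 1, we get a unique residue mod 63.
    Write x = 8 + 9·t and substitute into x ≡ 0 (mod 7): 9·t ≡ 0 − 8 = -8 (mod 7).
    Reduce coefficients mod 7: 2·t ≡ 6 (mod 7).
    The inverse of 2 mod 7 is 4 (since 2·4 = 8 = 1·7 + 1), so t ≡ 4·6 = 24 ≡ 3 (mod 7).
    Then x = 8 + 9·3 = 35, valid modulo lcm(9, 7) = 63: x ≡ 35 (mod 63).
  Combine with x ≡ 7 (mod 11): since gcd(63, 11) = 1, we get a unique residue mod 693.
    Write x = 35 + 63·t and substitute into x ≡ 7 (mod 11): 63·t ≡ 7 − 35 = -28 (mod 11).
    Reduce coefficients mod 11: 8·t ≡ 5 (mod 11).
    The inverse of 8 mod 11 is 7 (since 8·7 = 56 = 5·11 + 1), so t ≡ 7·5 = 35 ≡ 2 (mod 11).
    Then x = 35 + 63·2 = 161, valid modulo lcm(63, 11) = 693: x ≡ 161 (mod 693).
Verify: 161 mod 9 = 8 ✓, 161 mod 7 = 0 ✓, 161 mod 11 = 7 ✓.

x ≡ 161 (mod 693).


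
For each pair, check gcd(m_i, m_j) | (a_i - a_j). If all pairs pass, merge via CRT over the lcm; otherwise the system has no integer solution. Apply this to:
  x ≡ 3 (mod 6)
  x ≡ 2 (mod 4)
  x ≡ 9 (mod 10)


Moduli 6, 4, 10 are not pairwise coprime, so CRT works modulo lcm(m_i) when all pairwise compatibility conditions hold.
Pairwise compatibility: gcd(m_i, m_j) must divide a_i - a_j for every pair.
Merge one congruence at a time:
  Start: x ≡ 3 (mod 6).
  Combine with x ≡ 2 (mod 4): gcd(6, 4) = 2, and 2 - 3 = -1 is NOT divisible by 2.
    ⇒ system is inconsistent (no integer solution).

No solution (the system is inconsistent).


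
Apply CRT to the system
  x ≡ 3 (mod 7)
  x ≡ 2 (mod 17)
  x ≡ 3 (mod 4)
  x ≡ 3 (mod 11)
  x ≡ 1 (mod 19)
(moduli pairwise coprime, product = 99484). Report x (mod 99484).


Product of moduli M = 7 · 17 · 4 · 11 · 19 = 99484.
Merge one congruence at a time:
  Start: x ≡ 3 (mod 7).
  Combine with x ≡ 2 (mod 17); new modulus lcm = 119.
    Write x = 3 + 7·t and substitute into x ≡ 2 (mod 17): 7·t ≡ 2 − 3 = -1 (mod 17).
    Reduce coefficients mod 17: 7·t ≡ 16 (mod 17).
    The inverse of 7 mod 17 is 5 (since 7·5 = 35 = 2·17 + 1), so t ≡ 5·16 = 80 ≡ 12 (mod 17).
    Then x = 3 + 7·12 = 87, valid modulo lcm(7, 17) = 119: x ≡ 87 (mod 119).
  Combine with x ≡ 3 (mod 4); new modulus lcm = 476.
    Write x = 87 + 119·t and substitute into x ≡ 3 (mod 4): 119·t ≡ 3 − 87 = -84 (mod 4).
    Reduce coefficients mod 4: 3·t ≡ 0 (mod 4).
    The inverse of 3 mod 4 is 3 (since 3·3 = 9 = 2·4 + 1), so t ≡ 3·0 = 0 ≡ 0 (mod 4).
    Then x = 87 + 119·0 = 87, valid modulo lcm(119, 4) = 476: x ≡ 87 (mod 476).
  Combine with x ≡ 3 (mod 11); new modulus lcm = 5236.
    Write x = 87 + 476·t and substitute into x ≡ 3 (mod 11): 476·t ≡ 3 − 87 = -84 (mod 11).
    Reduce coefficients mod 11: 3·t ≡ 4 (mod 11).
    The inverse of 3 mod 11 is 4 (since 3·4 = 12 = 1·11 + 1), so t ≡ 4·4 = 16 ≡ 5 (mod 11).
    Then x = 87 + 476·5 = 2467, valid modulo lcm(476, 11) = 5236: x ≡ 2467 (mod 5236).
  Combine with x ≡ 1 (mod 19); new modulus lcm = 99484.
    Write x = 2467 + 5236·t and substitute into x ≡ 1 (mod 19): 5236·t ≡ 1 − 2467 = -2466 (mod 19).
    Reduce coefficients mod 19: 11·t ≡ 4 (mod 19).
    The inverse of 11 mod 19 is 7 (since 11·7 = 77 = 4·19 + 1), so t ≡ 7·4 = 28 ≡ 9 (mod 19).
    Then x = 2467 + 5236·9 = 49591, valid modulo lcm(5236, 19) = 99484: x ≡ 49591 (mod 99484).
Verify against each original: 49591 mod 7 = 3, 49591 mod 17 = 2, 49591 mod 4 = 3, 49591 mod 11 = 3, 49591 mod 19 = 1.

x ≡ 49591 (mod 99484).


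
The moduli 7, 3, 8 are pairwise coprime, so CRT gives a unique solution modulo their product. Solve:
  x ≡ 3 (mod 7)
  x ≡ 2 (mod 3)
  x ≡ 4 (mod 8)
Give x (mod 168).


Moduli 7, 3, 8 are pairwise coprime; by CRT there is a unique solution modulo M = 7 · 3 · 8 = 168.
Solve pairwise, accumulating the modulus:
  Start with x ≡ 3 (mod 7).
  Combine with x ≡ 2 (mod 3): since gcd(7, 3) = 1, we get a unique residue mod 21.
    Write x = 3 + 7·t and substitute into x ≡ 2 (mod 3): 7·t ≡ 2 − 3 = -1 (mod 3).
    Reduce coefficients mod 3: 1·t ≡ 2 (mod 3).
    So t ≡ 2 (mod 3).
    Then x = 3 + 7·2 = 17, valid modulo lcm(7, 3) = 21: x ≡ 17 (mod 21).
  Combine with x ≡ 4 (mod 8): since gcd(21, 8) = 1, we get a unique residue mod 168.
    Write x = 17 + 21·t and substitute into x ≡ 4 (mod 8): 21·t ≡ 4 − 17 = -13 (mod 8).
    Reduce coefficients mod 8: 5·t ≡ 3 (mod 8).
    The inverse of 5 mod 8 is 5 (since 5·5 = 25 = 3·8 + 1), so t ≡ 5·3 = 15 ≡ 7 (mod 8).
    Then x = 17 + 21·7 = 164, valid modulo lcm(21, 8) = 168: x ≡ 164 (mod 168).
Verify: 164 mod 7 = 3 ✓, 164 mod 3 = 2 ✓, 164 mod 8 = 4 ✓.

x ≡ 164 (mod 168).


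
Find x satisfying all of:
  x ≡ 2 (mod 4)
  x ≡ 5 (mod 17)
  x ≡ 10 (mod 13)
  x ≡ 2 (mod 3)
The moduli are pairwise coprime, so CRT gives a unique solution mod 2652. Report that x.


Product of moduli M = 4 · 17 · 13 · 3 = 2652.
Merge one congruence at a time:
  Start: x ≡ 2 (mod 4).
  Combine with x ≡ 5 (mod 17); new modulus lcm = 68.
    Write x = 2 + 4·t and substitute into x ≡ 5 (mod 17): 4·t ≡ 5 − 2 = 3 (mod 17).
    The inverse of 4 mod 17 is 13 (since 4·13 = 52 = 3·17 + 1), so t ≡ 13·3 = 39 ≡ 5 (mod 17).
    Then x = 2 + 4·5 = 22, valid modulo lcm(4, 17) = 68: x ≡ 22 (mod 68).
  Combine with x ≡ 10 (mod 13); new modulus lcm = 884.
    Write x = 22 + 68·t and substitute into x ≡ 10 (mod 13): 68·t ≡ 10 − 22 = -12 (mod 13).
    Reduce coefficients mod 13: 3·t ≡ 1 (mod 13).
    The inverse of 3 mod 13 is 9 (since 3·9 = 27 = 2·13 + 1), so t ≡ 9·1 = 9 ≡ 9 (mod 13).
    Then x = 22 + 68·9 = 634, valid modulo lcm(68, 13) = 884: x ≡ 634 (mod 884).
  Combine with x ≡ 2 (mod 3); new modulus lcm = 2652.
    Write x = 634 + 884·t and substitute into x ≡ 2 (mod 3): 884·t ≡ 2 − 634 = -632 (mod 3).
    Reduce coefficients mod 3: 2·t ≡ 1 (mod 3).
    The inverse of 2 mod 3 is 2 (since 2·2 = 4 = 1·3 + 1), so t ≡ 2·1 = 2 ≡ 2 (mod 3).
    Then x = 634 + 884·2 = 2402, valid modulo lcm(884, 3) = 2652: x ≡ 2402 (mod 2652).
Verify against each original: 2402 mod 4 = 2, 2402 mod 17 = 5, 2402 mod 13 = 10, 2402 mod 3 = 2.

x ≡ 2402 (mod 2652).


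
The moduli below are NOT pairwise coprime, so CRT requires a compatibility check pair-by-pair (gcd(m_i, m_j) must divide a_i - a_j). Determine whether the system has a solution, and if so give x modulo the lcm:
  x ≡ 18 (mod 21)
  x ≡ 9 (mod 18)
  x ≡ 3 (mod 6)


Moduli 21, 18, 6 are not pairwise coprime, so CRT works modulo lcm(m_i) when all pairwise compatibility conditions hold.
Pairwise compatibility: gcd(m_i, m_j) must divide a_i - a_j for every pair.
Merge one congruence at a time:
  Start: x ≡ 18 (mod 21).
  Combine with x ≡ 9 (mod 18): gcd(21, 18) = 3; 9 - 18 = -9, which IS divisible by 3, so compatible.
    Write x = 18 + 21·t and substitute into x ≡ 9 (mod 18): 21·t ≡ 9 − 18 = -9 (mod 18).
    Divide the congruence (and modulus) by g = 3: 7·t ≡ -3 (mod 6).
    Reduce coefficients mod 6: 1·t ≡ 3 (mod 6).
    So t ≡ 3 (mod 6).
    Then x = 18 + 21·3 = 81, valid modulo lcm(21, 18) = 126: x ≡ 81 (mod 126).
  Combine with x ≡ 3 (mod 6): gcd(126, 6) = 6; 3 - 81 = -78, which IS divisible by 6, so compatible.
    Write x = 81 + 126·t and substitute into x ≡ 3 (mod 6): 126·t ≡ 3 − 81 = -78 (mod 6).
    Divide the congruence (and modulus) by g = 6: 21·t ≡ -13 (mod 1).
    Modulo 1 every t works; take t = 0.
    Then x = 81 + 126·0 = 81, valid modulo lcm(126, 6) = 126: x ≡ 81 (mod 126).
Verify: 81 mod 21 = 18, 81 mod 18 = 9, 81 mod 6 = 3.

x ≡ 81 (mod 126).


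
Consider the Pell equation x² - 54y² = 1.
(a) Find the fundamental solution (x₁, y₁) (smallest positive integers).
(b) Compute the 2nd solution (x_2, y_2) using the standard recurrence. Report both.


Step 1: Find the fundamental solution (x₁, y₁) of x² - 54y² = 1.
  Expand √54 as a continued fraction. a₀ = ⌊√54⌋ = 7; iterate m_{k+1} = d_k·a_k − m_k, d_{k+1} = (54 − m_{k+1}²)/d_k, a_{k+1} = ⌊(a₀ + m_{k+1})/d_{k+1}⌋ (starting m₀ = 0, d₀ = 1), with convergents p_k = a_k·p_{k-1} + p_{k-2}, q_k = a_k·q_{k-1} + q_{k-2} (p₋₁ = 1, q₋₁ = 0):
  k = 0: a₀ = 7; p₀/q₀ = 7/1; p₀² − 54·q₀² = 49 − 54 = -5.
  k = 1: m = 7, d = 5, a = ⌊(7 + 7)/5⌋ = 2; p/q = (2·7 + 1)/(2·1 + 0) = 15/2; p² − 54·q² = 225 − 216 = 9.
  k = 2: m = 3, d = 9, a = ⌊(7 + 3)/9⌋ = 1; p/q = (1·15 + 7)/(1·2 + 1) = 22/3; p² − 54·q² = 484 − 486 = -2.
  k = 3: m = 6, d = 2, a = ⌊(7 + 6)/2⌋ = 6; p/q = (6·22 + 15)/(6·3 + 2) = 147/20; p² − 54·q² = 21609 − 21600 = 9.
  k = 4: m = 6, d = 9, a = ⌊(7 + 6)/9⌋ = 1; p/q = (1·147 + 22)/(1·20 + 3) = 169/23; p² − 54·q² = 28561 − 28566 = -5.
  k = 5: m = 3, d = 5, a = ⌊(7 + 3)/5⌋ = 2; p/q = (2·169 + 147)/(2·23 + 20) = 485/66; p² − 54·q² = 235225 − 235224 = 1.
  The first convergent with p² − 54·q² = 1 gives the fundamental solution (x₁, y₁) = (485, 66).
Step 2: Apply the recurrence (x_{n+1}, y_{n+1}) = (x₁x_n + 54y₁y_n, x₁y_n + y₁x_n) repeatedly.
  From (x_1, y_1) = (485, 66): x_2 = 485·485 + 54·66·66 = 470449; y_2 = 485·66 + 66·485 = 64020.
Step 3: Verify x_2² - 54·y_2² = 221322261601 - 221322261600 = 1 (should be 1). ✓

(x_1, y_1) = (485, 66); (x_2, y_2) = (470449, 64020).


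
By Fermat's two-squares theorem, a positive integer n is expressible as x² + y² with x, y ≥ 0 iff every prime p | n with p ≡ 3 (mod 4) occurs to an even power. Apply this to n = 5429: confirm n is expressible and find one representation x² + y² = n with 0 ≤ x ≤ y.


Step 1: Factor n = 5429 = 61 · 89.
Step 2: Check the mod-4 condition on each prime factor: 61 ≡ 1 (mod 4), exponent 1; 89 ≡ 1 (mod 4), exponent 1.
All primes ≡ 3 (mod 4) appear to even exponent (or don't appear), so by the two-squares theorem n IS expressible as a sum of two squares.
Step 3: Build a representation. Here n = 61 · 89 is a product of primes ≡ 1 (mod 4). Each prime p ≡ 1 (mod 4) is itself a sum of two squares; find a² by testing p − a² for a perfect square:
  61: 61 − 1² = 60, 61 − 2² = 57, 61 − 3² = 52, 61 − 4² = 45, 61 − 5² = 36 = 6² ⇒ 61 = 5² + 6².
  89: 89 − 1² = 88, 89 − 2² = 85, 89 − 3² = 80, 89 − 4² = 73, 89 − 5² = 64 = 8² ⇒ 89 = 5² + 8².
  Combine using the Brahmagupta–Fibonacci identity (a² + b²)(c² + d²) = (ac − bd)² + (ad + bc)² = (ac + bd)² + (ad − bc)²:
  61 · 89 = 5429: from (5² + 6²)(5² + 8²), take (5·5 − 6·8, 5·8 + 6·5) = (25 − 48, 40 + 30) = (-23, 70); dropping signs (only squares matter) gives (23, 70); check 23² + 70² = 529 + 4900 = 5429 ✓.
Step 4: Order so x ≤ y and verify: 23² + 70² = 529 + 4900 = 5429 = n. ✓

n = 5429 = 23² + 70² (one valid representation with x ≤ y).


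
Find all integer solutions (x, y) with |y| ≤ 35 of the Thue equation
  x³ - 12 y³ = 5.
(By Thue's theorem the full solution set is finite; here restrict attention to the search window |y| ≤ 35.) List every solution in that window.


The equation is x³ - 12y³ = 5. For fixed y, x³ = 12·y³ + 5, so a solution requires the RHS to be a perfect cube.
Strategy: iterate y from -35 to 35, compute RHS = 12·y³ + 5, and check whether it is a (positive or negative) perfect cube.
Check small values of y:
  y = 0: RHS = 5 is not a perfect cube.
  y = 1: RHS = 17 is not a perfect cube.
  y = -1: RHS = -7 is not a perfect cube.
  y = 2: RHS = 101 is not a perfect cube.
  y = -2: RHS = -91 is not a perfect cube.
  y = 3: RHS = 329 is not a perfect cube.
  y = -3: RHS = -319 is not a perfect cube.
Continuing the search up to |y| = 35 finds no solutions either.
No (x, y) in the scanned range satisfies the equation.

No integer solutions with |y| ≤ 35.


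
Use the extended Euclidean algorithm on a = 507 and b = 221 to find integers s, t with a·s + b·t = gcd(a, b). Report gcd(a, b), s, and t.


Euclidean algorithm on (507, 221) — divide until remainder is 0:
  507 = 2 · 221 + 65
  221 = 3 · 65 + 26
  65 = 2 · 26 + 13
  26 = 2 · 13 + 0
gcd(507, 221) = 13.
Track Bezout coefficients alongside the remainders: start with r₀ = 507 = a·1 + b·0 (s = 1, t = 0) and r₁ = 221 = a·0 + b·1 (s = 0, t = 1); each new remainder r_{k+1} = r_{k-1} − q_k·r_k inherits s_{k+1} = s_{k-1} − q_k·s_k, t_{k+1} = t_{k-1} − q_k·t_k, so r_k = a·s_k + b·t_k at every step:
  q = 2: r = 65, s = 1 − 2·0 = 1, t = 0 − 2·1 = -2  (check: 507·1 + 221·(-2) = 65)
  q = 3: r = 26, s = 0 − 3·1 = -3, t = 1 − 3·(-2) = 7  (check: 507·(-3) + 221·7 = 26)
  q = 2: r = 13, s = 1 − 2·(-3) = 7, t = -2 − 2·7 = -16  (check: 507·7 + 221·(-16) = 13)
The row with r = 13 (the gcd) gives the Bezout coefficients s = 7, t = -16.
Result: 507 · (7) + 221 · (-16) = 13.

gcd(507, 221) = 13; s = 7, t = -16 (check: 507·7 + 221·(-16) = 13).


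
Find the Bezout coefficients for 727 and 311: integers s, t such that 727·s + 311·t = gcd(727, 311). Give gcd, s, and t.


Euclidean algorithm on (727, 311) — divide until remainder is 0:
  727 = 2 · 311 + 105
  311 = 2 · 105 + 101
  105 = 1 · 101 + 4
  101 = 25 · 4 + 1
  4 = 4 · 1 + 0
gcd(727, 311) = 1.
Track Bezout coefficients alongside the remainders: start with r₀ = 727 = a·1 + b·0 (s = 1, t = 0) and r₁ = 311 = a·0 + b·1 (s = 0, t = 1); each new remainder r_{k+1} = r_{k-1} − q_k·r_k inherits s_{k+1} = s_{k-1} − q_k·s_k, t_{k+1} = t_{k-1} − q_k·t_k, so r_k = a·s_k + b·t_k at every step:
  q = 2: r = 105, s = 1 − 2·0 = 1, t = 0 − 2·1 = -2  (check: 727·1 + 311·(-2) = 105)
  q = 2: r = 101, s = 0 − 2·1 = -2, t = 1 − 2·(-2) = 5  (check: 727·(-2) + 311·5 = 101)
  q = 1: r = 4, s = 1 − 1·(-2) = 3, t = -2 − 1·5 = -7  (check: 727·3 + 311·(-7) = 4)
  q = 25: r = 1, s = -2 − 25·3 = -77, t = 5 − 25·(-7) = 180  (check: 727·(-77) + 311·180 = 1)
The row with r = 1 (the gcd) gives the Bezout coefficients s = -77, t = 180.
Result: 727 · (-77) + 311 · (180) = 1.

gcd(727, 311) = 1; s = -77, t = 180 (check: 727·(-77) + 311·180 = 1).


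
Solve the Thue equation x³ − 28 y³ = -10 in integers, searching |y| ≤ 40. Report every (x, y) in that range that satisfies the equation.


The equation is x³ - 28y³ = -10. For fixed y, x³ = 28·y³ − 10, so a solution requires the RHS to be a perfect cube.
Strategy: iterate y from -40 to 40, compute RHS = 28·y³ − 10, and check whether it is a (positive or negative) perfect cube.
Check small values of y:
  y = 0: RHS = -10 is not a perfect cube.
  y = 1: RHS = 18 is not a perfect cube.
  y = -1: RHS = -38 is not a perfect cube.
  y = 2: RHS = 214 is not a perfect cube.
  y = -2: RHS = -234 is not a perfect cube.
  y = 3: RHS = 746 is not a perfect cube.
  y = -3: RHS = -766 is not a perfect cube.
Continuing the search up to |y| = 40 finds no solutions either.
No (x, y) in the scanned range satisfies the equation.

No integer solutions with |y| ≤ 40.


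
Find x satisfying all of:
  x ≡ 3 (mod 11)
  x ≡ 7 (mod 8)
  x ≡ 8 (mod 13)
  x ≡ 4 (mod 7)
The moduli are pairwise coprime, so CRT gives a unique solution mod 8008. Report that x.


Product of moduli M = 11 · 8 · 13 · 7 = 8008.
Merge one congruence at a time:
  Start: x ≡ 3 (mod 11).
  Combine with x ≡ 7 (mod 8); new modulus lcm = 88.
    Write x = 3 + 11·t and substitute into x ≡ 7 (mod 8): 11·t ≡ 7 − 3 = 4 (mod 8).
    Reduce coefficients mod 8: 3·t ≡ 4 (mod 8).
    The inverse of 3 mod 8 is 3 (since 3·3 = 9 = 1·8 + 1), so t ≡ 3·4 = 12 ≡ 4 (mod 8).
    Then x = 3 + 11·4 = 47, valid modulo lcm(11, 8) = 88: x ≡ 47 (mod 88).
  Combine with x ≡ 8 (mod 13); new modulus lcm = 1144.
    Write x = 47 + 88·t and substitute into x ≡ 8 (mod 13): 88·t ≡ 8 − 47 = -39 (mod 13).
    Reduce coefficients mod 13: 10·t ≡ 0 (mod 13).
    The inverse of 10 mod 13 is 4 (since 10·4 = 40 = 3·13 + 1), so t ≡ 4·0 = 0 ≡ 0 (mod 13).
    Then x = 47 + 88·0 = 47, valid modulo lcm(88, 13) = 1144: x ≡ 47 (mod 1144).
  Combine with x ≡ 4 (mod 7); new modulus lcm = 8008.
    Write x = 47 + 1144·t and substitute into x ≡ 4 (mod 7): 1144·t ≡ 4 − 47 = -43 (mod 7).
    Reduce coefficients mod 7: 3·t ≡ 6 (mod 7).
    The inverse of 3 mod 7 is 5 (since 3·5 = 15 = 2·7 + 1), so t ≡ 5·6 = 30 ≡ 2 (mod 7).
    Then x = 47 + 1144·2 = 2335, valid modulo lcm(1144, 7) = 8008: x ≡ 2335 (mod 8008).
Verify against each original: 2335 mod 11 = 3, 2335 mod 8 = 7, 2335 mod 13 = 8, 2335 mod 7 = 4.

x ≡ 2335 (mod 8008).


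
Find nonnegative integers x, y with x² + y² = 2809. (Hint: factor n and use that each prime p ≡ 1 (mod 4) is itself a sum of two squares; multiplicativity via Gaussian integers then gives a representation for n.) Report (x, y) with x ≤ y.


Step 1: Factor n = 2809 = 53^2.
Step 2: Check the mod-4 condition on each prime factor: 53 ≡ 1 (mod 4), exponent 2.
All primes ≡ 3 (mod 4) appear to even exponent (or don't appear), so by the two-squares theorem n IS expressible as a sum of two squares.
Step 3: Build a representation. Here n = 53 · 53 is a product of primes ≡ 1 (mod 4). Each prime p ≡ 1 (mod 4) is itself a sum of two squares; find a² by testing p − a² for a perfect square:
  53: 53 − 1² = 52, 53 − 2² = 49 = 7² ⇒ 53 = 2² + 7².
  Combine using the Brahmagupta–Fibonacci identity (a² + b²)(c² + d²) = (ac − bd)² + (ad + bc)² = (ac + bd)² + (ad − bc)²:
  53 · 53 = 2809: from (2² + 7²)(2² + 7²), take (2·2 − 7·7, 2·7 + 7·2) = (4 − 49, 14 + 14) = (-45, 28); dropping signs (only squares matter) gives (45, 28); check 45² + 28² = 2025 + 784 = 2809 ✓.
Step 4: Order so x ≤ y and verify: 28² + 45² = 784 + 2025 = 2809 = n. ✓

n = 2809 = 28² + 45² (one valid representation with x ≤ y).


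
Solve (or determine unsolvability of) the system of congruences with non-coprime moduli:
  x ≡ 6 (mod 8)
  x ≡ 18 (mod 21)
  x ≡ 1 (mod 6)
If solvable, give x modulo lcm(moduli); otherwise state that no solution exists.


Moduli 8, 21, 6 are not pairwise coprime, so CRT works modulo lcm(m_i) when all pairwise compatibility conditions hold.
Pairwise compatibility: gcd(m_i, m_j) must divide a_i - a_j for every pair.
Merge one congruence at a time:
  Start: x ≡ 6 (mod 8).
  Combine with x ≡ 18 (mod 21): gcd(8, 21) = 1; 18 - 6 = 12, which IS divisible by 1, so compatible.
    Write x = 6 + 8·t and substitute into x ≡ 18 (mod 21): 8·t ≡ 18 − 6 = 12 (mod 21).
    The inverse of 8 mod 21 is 8 (since 8·8 = 64 = 3·21 + 1), so t ≡ 8·12 = 96 ≡ 12 (mod 21).
    Then x = 6 + 8·12 = 102, valid modulo lcm(8, 21) = 168: x ≡ 102 (mod 168).
  Combine with x ≡ 1 (mod 6): gcd(168, 6) = 6, and 1 - 102 = -101 is NOT divisible by 6.
    ⇒ system is inconsistent (no integer solution).

No solution (the system is inconsistent).


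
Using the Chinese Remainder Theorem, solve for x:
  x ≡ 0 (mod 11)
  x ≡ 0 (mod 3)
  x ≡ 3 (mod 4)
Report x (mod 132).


Moduli 11, 3, 4 are pairwise coprime; by CRT there is a unique solution modulo M = 11 · 3 · 4 = 132.
Solve pairwise, accumulating the modulus:
  Start with x ≡ 0 (mod 11).
  Combine with x ≡ 0 (mod 3): since gcd(11, 3) = 1, we get a unique residue mod 33.
    Write x = 0 + 11·t and substitute into x ≡ 0 (mod 3): 11·t ≡ 0 − 0 = 0 (mod 3).
    Reduce coefficients mod 3: 2·t ≡ 0 (mod 3).
    The inverse of 2 mod 3 is 2 (since 2·2 = 4 = 1·3 + 1), so t ≡ 2·0 = 0 ≡ 0 (mod 3).
    Then x = 0 + 11·0 = 0, valid modulo lcm(11, 3) = 33: x ≡ 0 (mod 33).
  Combine with x ≡ 3 (mod 4): since gcd(33, 4) = 1, we get a unique residue mod 132.
    Write x = 0 + 33·t and substitute into x ≡ 3 (mod 4): 33·t ≡ 3 − 0 = 3 (mod 4).
    Reduce coefficients mod 4: 1·t ≡ 3 (mod 4).
    So t ≡ 3 (mod 4).
    Then x = 0 + 33·3 = 99, valid modulo lcm(33, 4) = 132: x ≡ 99 (mod 132).
Verify: 99 mod 11 = 0 ✓, 99 mod 3 = 0 ✓, 99 mod 4 = 3 ✓.

x ≡ 99 (mod 132).


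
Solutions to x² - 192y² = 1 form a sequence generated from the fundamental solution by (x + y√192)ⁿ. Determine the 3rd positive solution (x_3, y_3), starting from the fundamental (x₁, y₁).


Step 1: Find the fundamental solution (x₁, y₁) of x² - 192y² = 1.
  Expand √192 as a continued fraction. a₀ = ⌊√192⌋ = 13; iterate m_{k+1} = d_k·a_k − m_k, d_{k+1} = (192 − m_{k+1}²)/d_k, a_{k+1} = ⌊(a₀ + m_{k+1})/d_{k+1}⌋ (starting m₀ = 0, d₀ = 1), with convergents p_k = a_k·p_{k-1} + p_{k-2}, q_k = a_k·q_{k-1} + q_{k-2} (p₋₁ = 1, q₋₁ = 0):
  k = 0: a₀ = 13; p₀/q₀ = 13/1; p₀² − 192·q₀² = 169 − 192 = -23.
  k = 1: m = 13, d = 23, a = ⌊(13 + 13)/23⌋ = 1; p/q = (1·13 + 1)/(1·1 + 0) = 14/1; p² − 192·q² = 196 − 192 = 4.
  k = 2: m = 10, d = 4, a = ⌊(13 + 10)/4⌋ = 5; p/q = (5·14 + 13)/(5·1 + 1) = 83/6; p² − 192·q² = 6889 − 6912 = -23.
  k = 3: m = 10, d = 23, a = ⌊(13 + 10)/23⌋ = 1; p/q = (1·83 + 14)/(1·6 + 1) = 97/7; p² − 192·q² = 9409 − 9408 = 1.
  The first convergent with p² − 192·q² = 1 gives the fundamental solution (x₁, y₁) = (97, 7).
Step 2: Apply the recurrence (x_{n+1}, y_{n+1}) = (x₁x_n + 192y₁y_n, x₁y_n + y₁x_n) repeatedly.
  From (x_1, y_1) = (97, 7): x_2 = 97·97 + 192·7·7 = 18817; y_2 = 97·7 + 7·97 = 1358.
  From (x_2, y_2) = (18817, 1358): x_3 = 97·18817 + 192·7·1358 = 3650401; y_3 = 97·1358 + 7·18817 = 263445.
Step 3: Verify x_3² - 192·y_3² = 13325427460801 - 13325427460800 = 1 (should be 1). ✓

(x_1, y_1) = (97, 7); (x_3, y_3) = (3650401, 263445).


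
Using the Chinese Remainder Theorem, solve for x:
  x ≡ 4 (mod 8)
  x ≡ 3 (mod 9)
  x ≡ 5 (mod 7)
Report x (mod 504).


Moduli 8, 9, 7 are pairwise coprime; by CRT there is a unique solution modulo M = 8 · 9 · 7 = 504.
Solve pairwise, accumulating the modulus:
  Start with x ≡ 4 (mod 8).
  Combine with x ≡ 3 (mod 9): since gcd(8, 9) = 1, we get a unique residue mod 72.
    Write x = 4 + 8·t and substitute into x ≡ 3 (mod 9): 8·t ≡ 3 − 4 = -1 (mod 9).
    Reduce coefficients mod 9: 8·t ≡ 8 (mod 9).
    The inverse of 8 mod 9 is 8 (since 8·8 = 64 = 7·9 + 1), so t ≡ 8·8 = 64 ≡ 1 (mod 9).
    Then x = 4 + 8·1 = 12, valid modulo lcm(8, 9) = 72: x ≡ 12 (mod 72).
  Combine with x ≡ 5 (mod 7): since gcd(72, 7) = 1, we get a unique residue mod 504.
    Write x = 12 + 72·t and substitute into x ≡ 5 (mod 7): 72·t ≡ 5 − 12 = -7 (mod 7).
    Reduce coefficients mod 7: 2·t ≡ 0 (mod 7).
    The inverse of 2 mod 7 is 4 (since 2·4 = 8 = 1·7 + 1), so t ≡ 4·0 = 0 ≡ 0 (mod 7).
    Then x = 12 + 72·0 = 12, valid modulo lcm(72, 7) = 504: x ≡ 12 (mod 504).
Verify: 12 mod 8 = 4 ✓, 12 mod 9 = 3 ✓, 12 mod 7 = 5 ✓.

x ≡ 12 (mod 504).


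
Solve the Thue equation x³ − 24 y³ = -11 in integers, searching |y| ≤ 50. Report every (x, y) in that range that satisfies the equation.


The equation is x³ - 24y³ = -11. For fixed y, x³ = 24·y³ − 11, so a solution requires the RHS to be a perfect cube.
Strategy: iterate y from -50 to 50, compute RHS = 24·y³ − 11, and check whether it is a (positive or negative) perfect cube.
Check small values of y:
  y = 0: RHS = -11 is not a perfect cube.
  y = 1: RHS = 13 is not a perfect cube.
  y = -1: RHS = -35 is not a perfect cube.
  y = 2: RHS = 181 is not a perfect cube.
  y = -2: RHS = -203 is not a perfect cube.
  y = 3: RHS = 637 is not a perfect cube.
  y = -3: RHS = -659 is not a perfect cube.
Continuing the search up to |y| = 50 finds no solutions either.
No (x, y) in the scanned range satisfies the equation.

No integer solutions with |y| ≤ 50.
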